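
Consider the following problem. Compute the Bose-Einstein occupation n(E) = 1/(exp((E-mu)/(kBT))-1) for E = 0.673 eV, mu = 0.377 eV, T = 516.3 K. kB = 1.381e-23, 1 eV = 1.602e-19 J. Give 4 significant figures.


Step 1: (E - mu) = 0.296 eV
Step 2: x = (E-mu)*eV/(kB*T) = 0.296*1.602e-19/(1.381e-23*516.3) = 6.651
Step 3: exp(x) = 773.2
Step 4: n = 1/(exp(x)-1) = 0.001295

0.001295


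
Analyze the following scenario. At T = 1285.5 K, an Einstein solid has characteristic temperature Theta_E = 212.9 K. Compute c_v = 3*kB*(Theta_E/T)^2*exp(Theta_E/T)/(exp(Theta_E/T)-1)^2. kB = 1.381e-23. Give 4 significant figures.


Step 1: x = Theta_E/T = 212.9/1285.5 = 0.1656
Step 2: x^2 = 0.02743
Step 3: exp(x) = 1.18
Step 4: c_v = 3*1.381e-23*0.02743*1.18/(1.18-1)^2 = 4.134e-23

4.134e-23


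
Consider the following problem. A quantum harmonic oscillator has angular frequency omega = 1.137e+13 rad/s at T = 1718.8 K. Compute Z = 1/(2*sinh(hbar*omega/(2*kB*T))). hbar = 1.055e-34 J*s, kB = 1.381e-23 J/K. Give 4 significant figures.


Step 1: Compute x = hbar*omega/(kB*T) = 1.055e-34*1.137e+13/(1.381e-23*1718.8) = 0.05054
Step 2: x/2 = 0.02527
Step 3: sinh(x/2) = 0.02527
Step 4: Z = 1/(2*0.02527) = 19.79

19.79


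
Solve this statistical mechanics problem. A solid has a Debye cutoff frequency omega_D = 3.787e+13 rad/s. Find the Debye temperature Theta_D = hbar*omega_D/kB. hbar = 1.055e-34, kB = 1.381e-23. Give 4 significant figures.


Step 1: hbar*omega_D = 1.055e-34 * 3.787e+13 = 3.995e-21 J
Step 2: Theta_D = 3.995e-21 / 1.381e-23
Step 3: Theta_D = 289.3 K

289.3


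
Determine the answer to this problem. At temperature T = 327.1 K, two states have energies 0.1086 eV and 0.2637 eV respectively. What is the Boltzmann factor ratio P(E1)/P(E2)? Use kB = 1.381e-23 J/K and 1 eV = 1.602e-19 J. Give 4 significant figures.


Step 1: Compute energy difference dE = E1 - E2 = 0.1086 - 0.2637 = -0.1551 eV
Step 2: Convert to Joules: dE_J = -0.1551 * 1.602e-19 = -2.485e-20 J
Step 3: Compute exponent = -dE_J / (kB * T) = -(-2.485e-20) / (1.381e-23 * 327.1) = 5.5
Step 4: P(E1)/P(E2) = exp(5.5) = 244.8

244.8


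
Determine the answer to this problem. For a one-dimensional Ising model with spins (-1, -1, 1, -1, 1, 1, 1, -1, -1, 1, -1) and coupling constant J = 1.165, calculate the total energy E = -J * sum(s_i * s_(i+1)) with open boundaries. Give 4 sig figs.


Step 1: Nearest-neighbor products: 1, -1, -1, -1, 1, 1, -1, 1, -1, -1
Step 2: Sum of products = -2
Step 3: E = -1.165 * -2 = 2.33

2.33


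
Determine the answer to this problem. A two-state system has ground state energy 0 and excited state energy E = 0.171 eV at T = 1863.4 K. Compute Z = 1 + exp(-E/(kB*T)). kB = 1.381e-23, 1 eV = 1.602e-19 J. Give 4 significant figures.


Step 1: Compute beta*E = E*eV/(kB*T) = 0.171*1.602e-19/(1.381e-23*1863.4) = 1.065
Step 2: exp(-beta*E) = exp(-1.065) = 0.3449
Step 3: Z = 1 + 0.3449 = 1.345

1.345


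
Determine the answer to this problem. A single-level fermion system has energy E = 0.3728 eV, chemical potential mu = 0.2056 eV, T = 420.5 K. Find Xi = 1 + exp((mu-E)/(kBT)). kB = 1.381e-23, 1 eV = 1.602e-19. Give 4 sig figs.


Step 1: (mu - E) = 0.2056 - 0.3728 = -0.1672 eV
Step 2: x = (mu-E)*eV/(kB*T) = -0.1672*1.602e-19/(1.381e-23*420.5) = -4.613
Step 3: exp(x) = 0.009927
Step 4: Xi = 1 + 0.009927 = 1.01

1.01


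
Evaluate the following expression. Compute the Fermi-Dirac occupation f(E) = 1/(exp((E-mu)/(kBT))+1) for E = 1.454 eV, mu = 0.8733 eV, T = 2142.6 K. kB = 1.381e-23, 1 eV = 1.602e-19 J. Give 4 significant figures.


Step 1: (E - mu) = 1.454 - 0.8733 = 0.5807 eV
Step 2: Convert: (E-mu)*eV = 9.303e-20 J
Step 3: x = (E-mu)*eV/(kB*T) = 3.144
Step 4: f = 1/(exp(3.144)+1) = 0.04133

0.04133


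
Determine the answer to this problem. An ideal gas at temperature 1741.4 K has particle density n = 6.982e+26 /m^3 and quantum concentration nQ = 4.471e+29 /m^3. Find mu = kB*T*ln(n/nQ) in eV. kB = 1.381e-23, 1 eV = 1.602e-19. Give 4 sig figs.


Step 1: n/nQ = 6.982e+26/4.471e+29 = 0.001562
Step 2: ln(n/nQ) = -6.462
Step 3: mu = kB*T*ln(n/nQ) = 2.405e-20*-6.462 = -1.554e-19 J
Step 4: Convert to eV: -1.554e-19/1.602e-19 = -0.9701 eV

-0.9701


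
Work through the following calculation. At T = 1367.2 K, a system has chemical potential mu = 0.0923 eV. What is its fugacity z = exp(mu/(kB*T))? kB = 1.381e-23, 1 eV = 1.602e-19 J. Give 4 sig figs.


Step 1: Convert mu to Joules: 0.0923*1.602e-19 = 1.479e-20 J
Step 2: kB*T = 1.381e-23*1367.2 = 1.888e-20 J
Step 3: mu/(kB*T) = 0.7831
Step 4: z = exp(0.7831) = 2.188

2.188


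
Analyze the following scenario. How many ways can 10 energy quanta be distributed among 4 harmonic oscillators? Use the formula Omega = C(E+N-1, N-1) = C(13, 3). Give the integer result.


Step 1: Use binomial coefficient C(13, 3)
Step 2: Numerator = 13! / 10!
Step 3: Denominator = 3!
Step 4: Omega = 286

286


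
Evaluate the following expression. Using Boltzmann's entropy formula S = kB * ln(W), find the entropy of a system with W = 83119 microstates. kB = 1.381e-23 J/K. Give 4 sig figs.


Step 1: ln(W) = ln(83119) = 11.33
Step 2: S = kB * ln(W) = 1.381e-23 * 11.33
Step 3: S = 1.564e-22 J/K

1.564e-22


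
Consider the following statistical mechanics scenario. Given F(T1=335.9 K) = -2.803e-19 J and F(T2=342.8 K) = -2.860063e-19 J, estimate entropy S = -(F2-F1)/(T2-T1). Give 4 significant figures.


Step 1: dF = F2 - F1 = -2.860063e-19 - (-2.803e-19) = -5.7063e-21 J
Step 2: dT = T2 - T1 = 342.8 - 335.9 = 6.9 K
Step 3: S = -dF/dT = -(-5.7063e-21)/6.9 = 8.27e-22 J/K

8.27e-22


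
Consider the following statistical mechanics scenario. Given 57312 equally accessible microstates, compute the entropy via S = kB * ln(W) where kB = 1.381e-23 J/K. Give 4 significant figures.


Step 1: ln(W) = ln(57312) = 10.96
Step 2: S = kB * ln(W) = 1.381e-23 * 10.96
Step 3: S = 1.513e-22 J/K

1.513e-22


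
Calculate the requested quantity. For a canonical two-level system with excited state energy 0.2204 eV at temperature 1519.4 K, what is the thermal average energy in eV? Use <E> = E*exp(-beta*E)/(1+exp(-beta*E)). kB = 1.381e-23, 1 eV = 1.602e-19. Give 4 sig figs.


Step 1: beta*E = 0.2204*1.602e-19/(1.381e-23*1519.4) = 1.683
Step 2: exp(-beta*E) = 0.1859
Step 3: <E> = 0.2204*0.1859/(1+0.1859) = 0.03454 eV

0.03454


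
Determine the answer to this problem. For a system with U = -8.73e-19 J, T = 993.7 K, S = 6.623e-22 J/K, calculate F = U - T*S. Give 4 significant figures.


Step 1: T*S = 993.7 * 6.623e-22 = 6.581e-19 J
Step 2: F = U - T*S = -8.73e-19 - 6.581e-19
Step 3: F = -1.531e-18 J

-1.531e-18


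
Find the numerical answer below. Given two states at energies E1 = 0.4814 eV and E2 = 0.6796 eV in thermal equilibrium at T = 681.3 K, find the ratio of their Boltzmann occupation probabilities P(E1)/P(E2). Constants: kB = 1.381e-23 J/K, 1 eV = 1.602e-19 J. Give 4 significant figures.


Step 1: Compute energy difference dE = E1 - E2 = 0.4814 - 0.6796 = -0.1982 eV
Step 2: Convert to Joules: dE_J = -0.1982 * 1.602e-19 = -3.175e-20 J
Step 3: Compute exponent = -dE_J / (kB * T) = -(-3.175e-20) / (1.381e-23 * 681.3) = 3.375
Step 4: P(E1)/P(E2) = exp(3.375) = 29.22

29.22


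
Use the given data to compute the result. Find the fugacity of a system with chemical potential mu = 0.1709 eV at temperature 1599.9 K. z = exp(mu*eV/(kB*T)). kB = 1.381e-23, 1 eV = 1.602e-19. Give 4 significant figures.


Step 1: Convert mu to Joules: 0.1709*1.602e-19 = 2.738e-20 J
Step 2: kB*T = 1.381e-23*1599.9 = 2.209e-20 J
Step 3: mu/(kB*T) = 1.239
Step 4: z = exp(1.239) = 3.453

3.453


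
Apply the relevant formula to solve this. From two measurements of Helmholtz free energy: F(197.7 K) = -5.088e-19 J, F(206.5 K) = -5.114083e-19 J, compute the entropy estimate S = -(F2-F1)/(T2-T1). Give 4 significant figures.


Step 1: dF = F2 - F1 = -5.114083e-19 - (-5.088e-19) = -2.6083e-21 J
Step 2: dT = T2 - T1 = 206.5 - 197.7 = 8.8 K
Step 3: S = -dF/dT = -(-2.6083e-21)/8.8 = 2.964e-22 J/K

2.964e-22


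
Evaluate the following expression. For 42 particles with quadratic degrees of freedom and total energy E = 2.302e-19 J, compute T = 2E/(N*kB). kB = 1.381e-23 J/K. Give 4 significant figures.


Step 1: Numerator = 2*E = 2*2.302e-19 = 4.604e-19 J
Step 2: Denominator = N*kB = 42*1.381e-23 = 5.8e-22
Step 3: T = 4.604e-19 / 5.8e-22 = 793.8 K

793.8


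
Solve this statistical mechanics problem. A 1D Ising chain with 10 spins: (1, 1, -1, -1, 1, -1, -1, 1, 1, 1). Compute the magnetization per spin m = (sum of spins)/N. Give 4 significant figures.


Step 1: Count up spins (+1): 6, down spins (-1): 4
Step 2: Total magnetization M = 6 - 4 = 2
Step 3: m = M/N = 2/10 = 0.2

0.2


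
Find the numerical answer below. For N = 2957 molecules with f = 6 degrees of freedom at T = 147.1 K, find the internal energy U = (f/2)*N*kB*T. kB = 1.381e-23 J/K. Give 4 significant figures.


Step 1: f/2 = 6/2 = 3.0
Step 2: N*kB*T = 2957*1.381e-23*147.1 = 6.007e-18
Step 3: U = 3.0 * 6.007e-18 = 1.802e-17 J

1.802e-17


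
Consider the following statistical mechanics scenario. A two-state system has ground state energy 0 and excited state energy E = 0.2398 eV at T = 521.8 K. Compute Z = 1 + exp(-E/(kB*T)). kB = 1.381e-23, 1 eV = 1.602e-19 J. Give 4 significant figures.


Step 1: Compute beta*E = E*eV/(kB*T) = 0.2398*1.602e-19/(1.381e-23*521.8) = 5.331
Step 2: exp(-beta*E) = exp(-5.331) = 0.004839
Step 3: Z = 1 + 0.004839 = 1.005

1.005


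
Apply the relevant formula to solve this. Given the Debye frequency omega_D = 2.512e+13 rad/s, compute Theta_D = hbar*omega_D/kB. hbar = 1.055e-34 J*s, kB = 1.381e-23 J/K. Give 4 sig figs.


Step 1: hbar*omega_D = 1.055e-34 * 2.512e+13 = 2.65e-21 J
Step 2: Theta_D = 2.65e-21 / 1.381e-23
Step 3: Theta_D = 191.9 K

191.9


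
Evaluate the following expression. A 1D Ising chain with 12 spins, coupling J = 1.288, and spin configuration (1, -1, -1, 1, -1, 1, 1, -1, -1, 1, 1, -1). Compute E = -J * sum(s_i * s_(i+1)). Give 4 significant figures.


Step 1: Nearest-neighbor products: -1, 1, -1, -1, -1, 1, -1, 1, -1, 1, -1
Step 2: Sum of products = -3
Step 3: E = -1.288 * -3 = 3.864

3.864


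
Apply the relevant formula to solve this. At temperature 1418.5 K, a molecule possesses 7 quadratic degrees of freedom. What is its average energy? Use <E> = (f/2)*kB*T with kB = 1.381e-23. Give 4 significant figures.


Step 1: f/2 = 7/2 = 3.5
Step 2: kB*T = 1.381e-23 * 1418.5 = 1.959e-20
Step 3: <E> = 3.5 * 1.959e-20 = 6.856e-20 J

6.856e-20


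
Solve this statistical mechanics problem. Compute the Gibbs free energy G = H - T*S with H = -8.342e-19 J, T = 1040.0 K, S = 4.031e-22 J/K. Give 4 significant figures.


Step 1: T*S = 1040.0 * 4.031e-22 = 4.192e-19 J
Step 2: G = H - T*S = -8.342e-19 - 4.192e-19
Step 3: G = -1.253e-18 J

-1.253e-18


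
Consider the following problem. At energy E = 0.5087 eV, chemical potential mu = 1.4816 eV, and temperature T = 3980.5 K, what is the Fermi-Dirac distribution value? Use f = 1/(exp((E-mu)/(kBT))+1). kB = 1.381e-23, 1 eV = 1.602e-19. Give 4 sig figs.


Step 1: (E - mu) = 0.5087 - 1.4816 = -0.9729 eV
Step 2: Convert: (E-mu)*eV = -1.559e-19 J
Step 3: x = (E-mu)*eV/(kB*T) = -2.835
Step 4: f = 1/(exp(-2.835)+1) = 0.9446

0.9446


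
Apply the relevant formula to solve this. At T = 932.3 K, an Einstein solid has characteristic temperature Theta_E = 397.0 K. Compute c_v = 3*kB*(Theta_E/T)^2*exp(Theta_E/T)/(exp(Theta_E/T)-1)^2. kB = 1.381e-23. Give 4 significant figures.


Step 1: x = Theta_E/T = 397.0/932.3 = 0.4258
Step 2: x^2 = 0.1813
Step 3: exp(x) = 1.531
Step 4: c_v = 3*1.381e-23*0.1813*1.531/(1.531-1)^2 = 4.081e-23

4.081e-23


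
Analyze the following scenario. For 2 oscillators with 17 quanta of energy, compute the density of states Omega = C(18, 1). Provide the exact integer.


Step 1: Use binomial coefficient C(18, 1)
Step 2: Numerator = 18! / 17!
Step 3: Denominator = 1!
Step 4: Omega = 18

18


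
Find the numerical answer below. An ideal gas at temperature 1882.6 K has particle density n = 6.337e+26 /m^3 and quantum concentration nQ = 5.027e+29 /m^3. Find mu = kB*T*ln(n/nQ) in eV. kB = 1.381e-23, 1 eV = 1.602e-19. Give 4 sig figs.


Step 1: n/nQ = 6.337e+26/5.027e+29 = 0.001261
Step 2: ln(n/nQ) = -6.676
Step 3: mu = kB*T*ln(n/nQ) = 2.6e-20*-6.676 = -1.736e-19 J
Step 4: Convert to eV: -1.736e-19/1.602e-19 = -1.083 eV

-1.083


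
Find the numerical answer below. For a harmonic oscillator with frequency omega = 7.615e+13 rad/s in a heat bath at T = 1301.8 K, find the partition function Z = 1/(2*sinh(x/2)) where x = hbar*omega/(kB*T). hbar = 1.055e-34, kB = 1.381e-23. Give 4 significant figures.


Step 1: Compute x = hbar*omega/(kB*T) = 1.055e-34*7.615e+13/(1.381e-23*1301.8) = 0.4469
Step 2: x/2 = 0.2234
Step 3: sinh(x/2) = 0.2253
Step 4: Z = 1/(2*0.2253) = 2.219

2.219


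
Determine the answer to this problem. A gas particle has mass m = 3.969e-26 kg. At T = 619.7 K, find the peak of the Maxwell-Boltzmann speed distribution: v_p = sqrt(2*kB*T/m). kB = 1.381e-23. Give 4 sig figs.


Step 1: Numerator = 2*kB*T = 2*1.381e-23*619.7 = 1.712e-20
Step 2: Ratio = 1.712e-20 / 3.969e-26 = 4.312e+05
Step 3: v_p = sqrt(4.312e+05) = 656.7 m/s

656.7


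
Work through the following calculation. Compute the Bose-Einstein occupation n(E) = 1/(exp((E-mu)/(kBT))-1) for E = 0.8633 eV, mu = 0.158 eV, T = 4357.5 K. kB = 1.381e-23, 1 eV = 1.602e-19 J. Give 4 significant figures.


Step 1: (E - mu) = 0.7053 eV
Step 2: x = (E-mu)*eV/(kB*T) = 0.7053*1.602e-19/(1.381e-23*4357.5) = 1.878
Step 3: exp(x) = 6.538
Step 4: n = 1/(exp(x)-1) = 0.1806

0.1806


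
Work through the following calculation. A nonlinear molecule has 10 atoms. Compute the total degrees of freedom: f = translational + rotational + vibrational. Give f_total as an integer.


Step 1: Translational DOF = 3
Step 2: Rotational DOF (nonlinear) = 3
Step 3: Vibrational DOF = 3*10 - 6 = 24
Step 4: Total = 3 + 3 + 24 = 30

30


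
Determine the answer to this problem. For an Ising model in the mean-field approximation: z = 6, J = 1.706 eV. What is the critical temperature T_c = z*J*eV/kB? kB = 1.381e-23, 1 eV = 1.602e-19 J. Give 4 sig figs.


Step 1: z*J = 6*1.706 = 10.24 eV
Step 2: Convert to Joules: 10.24*1.602e-19 = 1.64e-18 J
Step 3: T_c = 1.64e-18 / 1.381e-23 = 1.187e+05 K

1.187e+05


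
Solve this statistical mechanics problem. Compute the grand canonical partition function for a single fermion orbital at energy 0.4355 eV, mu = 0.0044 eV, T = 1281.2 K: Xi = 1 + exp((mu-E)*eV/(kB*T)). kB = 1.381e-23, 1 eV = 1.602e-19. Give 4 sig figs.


Step 1: (mu - E) = 0.0044 - 0.4355 = -0.4311 eV
Step 2: x = (mu-E)*eV/(kB*T) = -0.4311*1.602e-19/(1.381e-23*1281.2) = -3.903
Step 3: exp(x) = 0.02018
Step 4: Xi = 1 + 0.02018 = 1.02

1.02


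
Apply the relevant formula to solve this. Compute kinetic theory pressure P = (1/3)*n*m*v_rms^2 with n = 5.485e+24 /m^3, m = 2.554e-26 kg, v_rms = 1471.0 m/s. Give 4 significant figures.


Step 1: v_rms^2 = 1471.0^2 = 2.164e+06
Step 2: n*m = 5.485e+24*2.554e-26 = 0.1401
Step 3: P = (1/3)*0.1401*2.164e+06 = 1.01e+05 Pa

1.01e+05


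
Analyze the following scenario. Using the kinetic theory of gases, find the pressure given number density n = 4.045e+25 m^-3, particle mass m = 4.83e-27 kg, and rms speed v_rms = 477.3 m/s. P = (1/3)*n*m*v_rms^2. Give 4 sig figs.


Step 1: v_rms^2 = 477.3^2 = 2.278e+05
Step 2: n*m = 4.045e+25*4.83e-27 = 0.1954
Step 3: P = (1/3)*0.1954*2.278e+05 = 1.484e+04 Pa

1.484e+04


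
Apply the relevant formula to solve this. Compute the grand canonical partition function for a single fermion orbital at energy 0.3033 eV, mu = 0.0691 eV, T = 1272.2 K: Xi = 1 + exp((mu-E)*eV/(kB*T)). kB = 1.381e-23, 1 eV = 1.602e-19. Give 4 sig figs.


Step 1: (mu - E) = 0.0691 - 0.3033 = -0.2342 eV
Step 2: x = (mu-E)*eV/(kB*T) = -0.2342*1.602e-19/(1.381e-23*1272.2) = -2.136
Step 3: exp(x) = 0.1182
Step 4: Xi = 1 + 0.1182 = 1.118

1.118


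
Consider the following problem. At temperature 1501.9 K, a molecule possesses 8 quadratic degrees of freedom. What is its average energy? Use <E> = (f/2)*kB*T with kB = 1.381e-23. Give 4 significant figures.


Step 1: f/2 = 8/2 = 4
Step 2: kB*T = 1.381e-23 * 1501.9 = 2.074e-20
Step 3: <E> = 4 * 2.074e-20 = 8.296e-20 J

8.296e-20


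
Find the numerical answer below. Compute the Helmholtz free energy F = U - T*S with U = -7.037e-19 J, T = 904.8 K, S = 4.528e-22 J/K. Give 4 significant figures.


Step 1: T*S = 904.8 * 4.528e-22 = 4.097e-19 J
Step 2: F = U - T*S = -7.037e-19 - 4.097e-19
Step 3: F = -1.113e-18 J

-1.113e-18


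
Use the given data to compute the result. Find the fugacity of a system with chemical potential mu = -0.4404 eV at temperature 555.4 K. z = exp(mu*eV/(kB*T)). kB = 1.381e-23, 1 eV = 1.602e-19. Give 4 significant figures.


Step 1: Convert mu to Joules: -0.4404*1.602e-19 = -7.055e-20 J
Step 2: kB*T = 1.381e-23*555.4 = 7.67e-21 J
Step 3: mu/(kB*T) = -9.198
Step 4: z = exp(-9.198) = 0.0001012

0.0001012


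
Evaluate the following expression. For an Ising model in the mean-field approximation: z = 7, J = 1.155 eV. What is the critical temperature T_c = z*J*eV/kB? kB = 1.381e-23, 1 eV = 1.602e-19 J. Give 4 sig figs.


Step 1: z*J = 7*1.155 = 8.085 eV
Step 2: Convert to Joules: 8.085*1.602e-19 = 1.295e-18 J
Step 3: T_c = 1.295e-18 / 1.381e-23 = 9.379e+04 K

9.379e+04


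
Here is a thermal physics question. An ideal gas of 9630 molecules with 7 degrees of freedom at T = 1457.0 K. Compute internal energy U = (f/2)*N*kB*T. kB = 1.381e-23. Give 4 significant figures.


Step 1: f/2 = 7/2 = 3.5
Step 2: N*kB*T = 9630*1.381e-23*1457.0 = 1.938e-16
Step 3: U = 3.5 * 1.938e-16 = 6.782e-16 J

6.782e-16


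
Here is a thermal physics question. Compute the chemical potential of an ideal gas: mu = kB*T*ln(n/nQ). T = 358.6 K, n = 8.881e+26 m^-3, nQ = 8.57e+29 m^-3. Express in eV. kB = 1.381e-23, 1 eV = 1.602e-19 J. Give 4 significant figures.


Step 1: n/nQ = 8.881e+26/8.57e+29 = 0.001036
Step 2: ln(n/nQ) = -6.872
Step 3: mu = kB*T*ln(n/nQ) = 4.952e-21*-6.872 = -3.403e-20 J
Step 4: Convert to eV: -3.403e-20/1.602e-19 = -0.2124 eV

-0.2124


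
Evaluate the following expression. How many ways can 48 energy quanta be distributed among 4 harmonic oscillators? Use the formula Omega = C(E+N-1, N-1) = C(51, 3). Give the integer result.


Step 1: Use binomial coefficient C(51, 3)
Step 2: Numerator = 51! / 48!
Step 3: Denominator = 3!
Step 4: Omega = 20825

20825


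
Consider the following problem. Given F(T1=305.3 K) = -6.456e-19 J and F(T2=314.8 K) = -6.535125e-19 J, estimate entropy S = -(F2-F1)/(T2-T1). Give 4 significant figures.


Step 1: dF = F2 - F1 = -6.535125e-19 - (-6.456e-19) = -7.9125e-21 J
Step 2: dT = T2 - T1 = 314.8 - 305.3 = 9.5 K
Step 3: S = -dF/dT = -(-7.9125e-21)/9.5 = 8.329e-22 J/K

8.329e-22


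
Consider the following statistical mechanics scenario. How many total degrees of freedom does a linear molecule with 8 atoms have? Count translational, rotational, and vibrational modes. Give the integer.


Step 1: Translational DOF = 3
Step 2: Rotational DOF (linear) = 2
Step 3: Vibrational DOF = 3*8 - 5 = 19
Step 4: Total = 3 + 2 + 19 = 24

24


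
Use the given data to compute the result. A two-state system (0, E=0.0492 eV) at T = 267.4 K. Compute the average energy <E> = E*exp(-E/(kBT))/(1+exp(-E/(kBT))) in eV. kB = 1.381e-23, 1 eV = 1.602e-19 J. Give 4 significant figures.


Step 1: beta*E = 0.0492*1.602e-19/(1.381e-23*267.4) = 2.134
Step 2: exp(-beta*E) = 0.1183
Step 3: <E> = 0.0492*0.1183/(1+0.1183) = 0.005205 eV

0.005205


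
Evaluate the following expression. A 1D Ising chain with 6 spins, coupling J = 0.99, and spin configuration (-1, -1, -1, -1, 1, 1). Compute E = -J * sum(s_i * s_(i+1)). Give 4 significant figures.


Step 1: Nearest-neighbor products: 1, 1, 1, -1, 1
Step 2: Sum of products = 3
Step 3: E = -0.99 * 3 = -2.97

-2.97


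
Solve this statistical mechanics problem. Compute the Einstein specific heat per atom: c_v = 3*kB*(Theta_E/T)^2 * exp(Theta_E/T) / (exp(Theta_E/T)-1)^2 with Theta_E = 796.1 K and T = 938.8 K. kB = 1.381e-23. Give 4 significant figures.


Step 1: x = Theta_E/T = 796.1/938.8 = 0.848
Step 2: x^2 = 0.7191
Step 3: exp(x) = 2.335
Step 4: c_v = 3*1.381e-23*0.7191*2.335/(2.335-1)^2 = 3.903e-23

3.903e-23


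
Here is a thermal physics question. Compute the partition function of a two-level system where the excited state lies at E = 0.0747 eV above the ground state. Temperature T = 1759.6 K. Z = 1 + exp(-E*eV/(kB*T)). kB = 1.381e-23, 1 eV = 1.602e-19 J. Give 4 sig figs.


Step 1: Compute beta*E = E*eV/(kB*T) = 0.0747*1.602e-19/(1.381e-23*1759.6) = 0.4925
Step 2: exp(-beta*E) = exp(-0.4925) = 0.6111
Step 3: Z = 1 + 0.6111 = 1.611

1.611


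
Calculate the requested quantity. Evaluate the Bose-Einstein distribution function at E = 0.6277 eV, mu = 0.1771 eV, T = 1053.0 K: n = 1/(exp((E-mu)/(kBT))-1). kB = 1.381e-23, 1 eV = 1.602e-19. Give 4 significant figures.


Step 1: (E - mu) = 0.4506 eV
Step 2: x = (E-mu)*eV/(kB*T) = 0.4506*1.602e-19/(1.381e-23*1053.0) = 4.964
Step 3: exp(x) = 143.2
Step 4: n = 1/(exp(x)-1) = 0.007034

0.007034


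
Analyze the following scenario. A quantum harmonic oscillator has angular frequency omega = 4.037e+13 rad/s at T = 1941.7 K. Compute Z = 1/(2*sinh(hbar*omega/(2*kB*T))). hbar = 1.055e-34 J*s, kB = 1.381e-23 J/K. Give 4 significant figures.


Step 1: Compute x = hbar*omega/(kB*T) = 1.055e-34*4.037e+13/(1.381e-23*1941.7) = 0.1588
Step 2: x/2 = 0.07942
Step 3: sinh(x/2) = 0.0795
Step 4: Z = 1/(2*0.0795) = 6.289

6.289


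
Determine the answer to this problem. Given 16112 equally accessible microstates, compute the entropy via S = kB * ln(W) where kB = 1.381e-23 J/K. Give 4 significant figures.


Step 1: ln(W) = ln(16112) = 9.687
Step 2: S = kB * ln(W) = 1.381e-23 * 9.687
Step 3: S = 1.338e-22 J/K

1.338e-22


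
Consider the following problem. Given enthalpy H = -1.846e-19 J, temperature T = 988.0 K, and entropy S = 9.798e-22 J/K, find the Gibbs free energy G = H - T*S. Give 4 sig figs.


Step 1: T*S = 988.0 * 9.798e-22 = 9.68e-19 J
Step 2: G = H - T*S = -1.846e-19 - 9.68e-19
Step 3: G = -1.153e-18 J

-1.153e-18


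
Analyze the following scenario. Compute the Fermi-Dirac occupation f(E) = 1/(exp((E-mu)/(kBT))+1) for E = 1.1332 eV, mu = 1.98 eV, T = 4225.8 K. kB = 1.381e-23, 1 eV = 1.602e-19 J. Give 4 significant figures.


Step 1: (E - mu) = 1.1332 - 1.98 = -0.8468 eV
Step 2: Convert: (E-mu)*eV = -1.357e-19 J
Step 3: x = (E-mu)*eV/(kB*T) = -2.325
Step 4: f = 1/(exp(-2.325)+1) = 0.9109

0.9109


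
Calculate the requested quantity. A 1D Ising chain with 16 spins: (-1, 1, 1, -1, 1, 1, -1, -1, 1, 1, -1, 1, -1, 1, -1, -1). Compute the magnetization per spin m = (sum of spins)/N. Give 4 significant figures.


Step 1: Count up spins (+1): 8, down spins (-1): 8
Step 2: Total magnetization M = 8 - 8 = 0
Step 3: m = M/N = 0/16 = 0

0


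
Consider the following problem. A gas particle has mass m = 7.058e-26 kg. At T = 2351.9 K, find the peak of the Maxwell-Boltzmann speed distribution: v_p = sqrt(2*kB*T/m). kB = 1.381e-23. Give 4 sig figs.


Step 1: Numerator = 2*kB*T = 2*1.381e-23*2351.9 = 6.496e-20
Step 2: Ratio = 6.496e-20 / 7.058e-26 = 9.204e+05
Step 3: v_p = sqrt(9.204e+05) = 959.4 m/s

959.4


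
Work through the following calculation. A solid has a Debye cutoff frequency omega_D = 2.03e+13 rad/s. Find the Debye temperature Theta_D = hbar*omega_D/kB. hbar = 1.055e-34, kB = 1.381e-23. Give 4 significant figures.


Step 1: hbar*omega_D = 1.055e-34 * 2.03e+13 = 2.142e-21 J
Step 2: Theta_D = 2.142e-21 / 1.381e-23
Step 3: Theta_D = 155.1 K

155.1


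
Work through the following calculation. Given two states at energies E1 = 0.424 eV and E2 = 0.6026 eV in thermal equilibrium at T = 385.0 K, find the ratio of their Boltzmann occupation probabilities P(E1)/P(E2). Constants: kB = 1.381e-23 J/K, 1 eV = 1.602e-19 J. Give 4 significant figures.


Step 1: Compute energy difference dE = E1 - E2 = 0.424 - 0.6026 = -0.1786 eV
Step 2: Convert to Joules: dE_J = -0.1786 * 1.602e-19 = -2.861e-20 J
Step 3: Compute exponent = -dE_J / (kB * T) = -(-2.861e-20) / (1.381e-23 * 385.0) = 5.381
Step 4: P(E1)/P(E2) = exp(5.381) = 217.3

217.3


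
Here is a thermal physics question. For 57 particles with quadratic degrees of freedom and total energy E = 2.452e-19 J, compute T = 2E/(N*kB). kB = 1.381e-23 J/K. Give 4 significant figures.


Step 1: Numerator = 2*E = 2*2.452e-19 = 4.904e-19 J
Step 2: Denominator = N*kB = 57*1.381e-23 = 7.872e-22
Step 3: T = 4.904e-19 / 7.872e-22 = 623 K

623


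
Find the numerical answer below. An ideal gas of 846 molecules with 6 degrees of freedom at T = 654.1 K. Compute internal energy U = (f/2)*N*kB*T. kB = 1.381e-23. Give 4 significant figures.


Step 1: f/2 = 6/2 = 3.0
Step 2: N*kB*T = 846*1.381e-23*654.1 = 7.642e-18
Step 3: U = 3.0 * 7.642e-18 = 2.293e-17 J

2.293e-17


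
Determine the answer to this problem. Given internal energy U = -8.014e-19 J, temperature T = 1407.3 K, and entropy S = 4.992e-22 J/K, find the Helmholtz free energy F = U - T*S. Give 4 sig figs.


Step 1: T*S = 1407.3 * 4.992e-22 = 7.025e-19 J
Step 2: F = U - T*S = -8.014e-19 - 7.025e-19
Step 3: F = -1.504e-18 J

-1.504e-18


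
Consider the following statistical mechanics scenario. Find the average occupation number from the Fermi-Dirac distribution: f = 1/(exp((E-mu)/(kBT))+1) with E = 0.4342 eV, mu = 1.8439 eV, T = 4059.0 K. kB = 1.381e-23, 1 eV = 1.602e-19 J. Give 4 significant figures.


Step 1: (E - mu) = 0.4342 - 1.8439 = -1.41 eV
Step 2: Convert: (E-mu)*eV = -2.258e-19 J
Step 3: x = (E-mu)*eV/(kB*T) = -4.029
Step 4: f = 1/(exp(-4.029)+1) = 0.9825

0.9825


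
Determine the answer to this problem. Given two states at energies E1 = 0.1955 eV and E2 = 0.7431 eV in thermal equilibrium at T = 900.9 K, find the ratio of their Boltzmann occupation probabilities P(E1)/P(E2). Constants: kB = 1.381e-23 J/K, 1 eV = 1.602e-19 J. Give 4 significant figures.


Step 1: Compute energy difference dE = E1 - E2 = 0.1955 - 0.7431 = -0.5476 eV
Step 2: Convert to Joules: dE_J = -0.5476 * 1.602e-19 = -8.773e-20 J
Step 3: Compute exponent = -dE_J / (kB * T) = -(-8.773e-20) / (1.381e-23 * 900.9) = 7.051
Step 4: P(E1)/P(E2) = exp(7.051) = 1154

1154


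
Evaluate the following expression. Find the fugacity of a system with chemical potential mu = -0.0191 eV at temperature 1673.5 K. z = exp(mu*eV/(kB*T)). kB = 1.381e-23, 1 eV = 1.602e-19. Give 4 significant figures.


Step 1: Convert mu to Joules: -0.0191*1.602e-19 = -3.06e-21 J
Step 2: kB*T = 1.381e-23*1673.5 = 2.311e-20 J
Step 3: mu/(kB*T) = -0.1324
Step 4: z = exp(-0.1324) = 0.876

0.876


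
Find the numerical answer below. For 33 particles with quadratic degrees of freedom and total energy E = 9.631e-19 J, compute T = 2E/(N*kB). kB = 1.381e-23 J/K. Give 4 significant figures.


Step 1: Numerator = 2*E = 2*9.631e-19 = 1.926e-18 J
Step 2: Denominator = N*kB = 33*1.381e-23 = 4.557e-22
Step 3: T = 1.926e-18 / 4.557e-22 = 4227 K

4227


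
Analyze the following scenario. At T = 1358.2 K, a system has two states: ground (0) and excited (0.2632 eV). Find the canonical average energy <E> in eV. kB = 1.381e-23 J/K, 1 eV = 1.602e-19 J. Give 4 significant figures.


Step 1: beta*E = 0.2632*1.602e-19/(1.381e-23*1358.2) = 2.248
Step 2: exp(-beta*E) = 0.1056
Step 3: <E> = 0.2632*0.1056/(1+0.1056) = 0.02514 eV

0.02514


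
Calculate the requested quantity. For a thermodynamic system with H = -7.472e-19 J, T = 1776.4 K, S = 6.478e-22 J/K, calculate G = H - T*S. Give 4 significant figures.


Step 1: T*S = 1776.4 * 6.478e-22 = 1.151e-18 J
Step 2: G = H - T*S = -7.472e-19 - 1.151e-18
Step 3: G = -1.898e-18 J

-1.898e-18


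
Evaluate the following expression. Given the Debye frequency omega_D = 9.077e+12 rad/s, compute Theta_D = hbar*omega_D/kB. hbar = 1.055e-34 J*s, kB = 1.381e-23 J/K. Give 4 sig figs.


Step 1: hbar*omega_D = 1.055e-34 * 9.077e+12 = 9.576e-22 J
Step 2: Theta_D = 9.576e-22 / 1.381e-23
Step 3: Theta_D = 69.34 K

69.34


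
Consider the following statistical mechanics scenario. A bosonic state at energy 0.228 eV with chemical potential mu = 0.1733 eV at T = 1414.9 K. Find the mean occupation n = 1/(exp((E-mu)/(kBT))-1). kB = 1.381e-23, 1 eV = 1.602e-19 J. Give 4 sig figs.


Step 1: (E - mu) = 0.0547 eV
Step 2: x = (E-mu)*eV/(kB*T) = 0.0547*1.602e-19/(1.381e-23*1414.9) = 0.4485
Step 3: exp(x) = 1.566
Step 4: n = 1/(exp(x)-1) = 1.767

1.767


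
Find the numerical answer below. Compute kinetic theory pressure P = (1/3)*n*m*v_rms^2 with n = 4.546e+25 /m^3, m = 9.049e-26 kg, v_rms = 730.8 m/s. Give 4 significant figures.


Step 1: v_rms^2 = 730.8^2 = 5.341e+05
Step 2: n*m = 4.546e+25*9.049e-26 = 4.114
Step 3: P = (1/3)*4.114*5.341e+05 = 7.323e+05 Pa

7.323e+05


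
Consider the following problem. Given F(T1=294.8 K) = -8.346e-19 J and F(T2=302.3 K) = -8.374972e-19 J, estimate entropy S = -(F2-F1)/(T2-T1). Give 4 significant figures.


Step 1: dF = F2 - F1 = -8.374972e-19 - (-8.346e-19) = -2.8972e-21 J
Step 2: dT = T2 - T1 = 302.3 - 294.8 = 7.5 K
Step 3: S = -dF/dT = -(-2.8972e-21)/7.5 = 3.863e-22 J/K

3.863e-22


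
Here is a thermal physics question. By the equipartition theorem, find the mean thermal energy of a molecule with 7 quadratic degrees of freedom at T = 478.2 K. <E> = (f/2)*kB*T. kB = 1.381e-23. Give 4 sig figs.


Step 1: f/2 = 7/2 = 3.5
Step 2: kB*T = 1.381e-23 * 478.2 = 6.604e-21
Step 3: <E> = 3.5 * 6.604e-21 = 2.311e-20 J

2.311e-20


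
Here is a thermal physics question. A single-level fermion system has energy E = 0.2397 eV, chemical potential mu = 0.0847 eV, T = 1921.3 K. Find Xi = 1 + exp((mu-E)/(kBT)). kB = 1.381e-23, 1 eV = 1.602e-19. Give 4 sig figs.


Step 1: (mu - E) = 0.0847 - 0.2397 = -0.155 eV
Step 2: x = (mu-E)*eV/(kB*T) = -0.155*1.602e-19/(1.381e-23*1921.3) = -0.9358
Step 3: exp(x) = 0.3923
Step 4: Xi = 1 + 0.3923 = 1.392

1.392


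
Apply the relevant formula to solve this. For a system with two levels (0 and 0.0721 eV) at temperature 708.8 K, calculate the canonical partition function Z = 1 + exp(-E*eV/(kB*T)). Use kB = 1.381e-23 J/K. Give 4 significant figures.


Step 1: Compute beta*E = E*eV/(kB*T) = 0.0721*1.602e-19/(1.381e-23*708.8) = 1.18
Step 2: exp(-beta*E) = exp(-1.18) = 0.3073
Step 3: Z = 1 + 0.3073 = 1.307

1.307


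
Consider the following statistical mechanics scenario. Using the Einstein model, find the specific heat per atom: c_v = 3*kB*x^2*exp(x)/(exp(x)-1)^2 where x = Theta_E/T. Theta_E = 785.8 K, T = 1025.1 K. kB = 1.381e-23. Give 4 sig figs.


Step 1: x = Theta_E/T = 785.8/1025.1 = 0.7666
Step 2: x^2 = 0.5876
Step 3: exp(x) = 2.152
Step 4: c_v = 3*1.381e-23*0.5876*2.152/(2.152-1)^2 = 3.946e-23

3.946e-23


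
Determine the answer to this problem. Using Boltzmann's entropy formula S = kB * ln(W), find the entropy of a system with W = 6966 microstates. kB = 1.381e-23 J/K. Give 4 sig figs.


Step 1: ln(W) = ln(6966) = 8.849
Step 2: S = kB * ln(W) = 1.381e-23 * 8.849
Step 3: S = 1.222e-22 J/K

1.222e-22


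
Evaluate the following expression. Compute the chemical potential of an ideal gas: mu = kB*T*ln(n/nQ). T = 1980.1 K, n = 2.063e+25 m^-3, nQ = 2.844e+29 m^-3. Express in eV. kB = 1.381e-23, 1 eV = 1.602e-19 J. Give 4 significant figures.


Step 1: n/nQ = 2.063e+25/2.844e+29 = 7.254e-05
Step 2: ln(n/nQ) = -9.531
Step 3: mu = kB*T*ln(n/nQ) = 2.735e-20*-9.531 = -2.606e-19 J
Step 4: Convert to eV: -2.606e-19/1.602e-19 = -1.627 eV

-1.627


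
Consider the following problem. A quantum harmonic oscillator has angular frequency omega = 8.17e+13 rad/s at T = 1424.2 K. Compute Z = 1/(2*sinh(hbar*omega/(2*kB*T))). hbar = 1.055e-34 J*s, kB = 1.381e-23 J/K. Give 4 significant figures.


Step 1: Compute x = hbar*omega/(kB*T) = 1.055e-34*8.17e+13/(1.381e-23*1424.2) = 0.4382
Step 2: x/2 = 0.2191
Step 3: sinh(x/2) = 0.2209
Step 4: Z = 1/(2*0.2209) = 2.264

2.264


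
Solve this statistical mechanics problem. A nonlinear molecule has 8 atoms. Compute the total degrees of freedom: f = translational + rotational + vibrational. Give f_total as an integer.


Step 1: Translational DOF = 3
Step 2: Rotational DOF (nonlinear) = 3
Step 3: Vibrational DOF = 3*8 - 6 = 18
Step 4: Total = 3 + 3 + 18 = 24

24


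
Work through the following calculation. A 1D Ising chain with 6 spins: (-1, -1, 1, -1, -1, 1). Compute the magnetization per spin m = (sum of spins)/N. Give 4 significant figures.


Step 1: Count up spins (+1): 2, down spins (-1): 4
Step 2: Total magnetization M = 2 - 4 = -2
Step 3: m = M/N = -2/6 = -0.3333

-0.3333


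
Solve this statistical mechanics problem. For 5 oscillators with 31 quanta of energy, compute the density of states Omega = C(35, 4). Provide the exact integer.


Step 1: Use binomial coefficient C(35, 4)
Step 2: Numerator = 35! / 31!
Step 3: Denominator = 4!
Step 4: Omega = 52360

52360


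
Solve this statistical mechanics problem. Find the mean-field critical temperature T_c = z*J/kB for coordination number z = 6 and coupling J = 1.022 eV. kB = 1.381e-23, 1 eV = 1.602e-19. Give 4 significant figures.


Step 1: z*J = 6*1.022 = 6.132 eV
Step 2: Convert to Joules: 6.132*1.602e-19 = 9.823e-19 J
Step 3: T_c = 9.823e-19 / 1.381e-23 = 7.113e+04 K

7.113e+04


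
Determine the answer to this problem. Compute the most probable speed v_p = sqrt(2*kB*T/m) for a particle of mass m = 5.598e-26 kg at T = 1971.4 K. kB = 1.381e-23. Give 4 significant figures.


Step 1: Numerator = 2*kB*T = 2*1.381e-23*1971.4 = 5.445e-20
Step 2: Ratio = 5.445e-20 / 5.598e-26 = 9.727e+05
Step 3: v_p = sqrt(9.727e+05) = 986.2 m/s

986.2


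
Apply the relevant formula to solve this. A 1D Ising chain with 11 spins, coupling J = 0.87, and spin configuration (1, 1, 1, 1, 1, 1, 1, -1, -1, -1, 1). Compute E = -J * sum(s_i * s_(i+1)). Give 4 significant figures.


Step 1: Nearest-neighbor products: 1, 1, 1, 1, 1, 1, -1, 1, 1, -1
Step 2: Sum of products = 6
Step 3: E = -0.87 * 6 = -5.22

-5.22


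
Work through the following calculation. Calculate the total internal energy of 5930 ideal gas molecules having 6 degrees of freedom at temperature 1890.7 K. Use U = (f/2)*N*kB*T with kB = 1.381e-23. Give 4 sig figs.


Step 1: f/2 = 6/2 = 3.0
Step 2: N*kB*T = 5930*1.381e-23*1890.7 = 1.548e-16
Step 3: U = 3.0 * 1.548e-16 = 4.645e-16 J

4.645e-16


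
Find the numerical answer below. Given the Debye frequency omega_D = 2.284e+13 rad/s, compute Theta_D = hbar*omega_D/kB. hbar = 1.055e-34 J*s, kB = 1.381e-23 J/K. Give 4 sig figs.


Step 1: hbar*omega_D = 1.055e-34 * 2.284e+13 = 2.41e-21 J
Step 2: Theta_D = 2.41e-21 / 1.381e-23
Step 3: Theta_D = 174.5 K

174.5


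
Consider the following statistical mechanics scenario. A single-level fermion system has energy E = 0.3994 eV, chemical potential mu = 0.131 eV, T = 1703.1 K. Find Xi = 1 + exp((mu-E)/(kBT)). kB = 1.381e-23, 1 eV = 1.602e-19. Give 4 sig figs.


Step 1: (mu - E) = 0.131 - 0.3994 = -0.2684 eV
Step 2: x = (mu-E)*eV/(kB*T) = -0.2684*1.602e-19/(1.381e-23*1703.1) = -1.828
Step 3: exp(x) = 0.1607
Step 4: Xi = 1 + 0.1607 = 1.161

1.161


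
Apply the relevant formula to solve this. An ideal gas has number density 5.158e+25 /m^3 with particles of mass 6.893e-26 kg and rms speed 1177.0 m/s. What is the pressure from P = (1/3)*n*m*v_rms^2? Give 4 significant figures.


Step 1: v_rms^2 = 1177.0^2 = 1.385e+06
Step 2: n*m = 5.158e+25*6.893e-26 = 3.555
Step 3: P = (1/3)*3.555*1.385e+06 = 1.642e+06 Pa

1.642e+06


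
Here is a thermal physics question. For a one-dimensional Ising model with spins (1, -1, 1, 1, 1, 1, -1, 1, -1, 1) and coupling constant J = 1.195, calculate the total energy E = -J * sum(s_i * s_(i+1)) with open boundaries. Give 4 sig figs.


Step 1: Nearest-neighbor products: -1, -1, 1, 1, 1, -1, -1, -1, -1
Step 2: Sum of products = -3
Step 3: E = -1.195 * -3 = 3.585

3.585


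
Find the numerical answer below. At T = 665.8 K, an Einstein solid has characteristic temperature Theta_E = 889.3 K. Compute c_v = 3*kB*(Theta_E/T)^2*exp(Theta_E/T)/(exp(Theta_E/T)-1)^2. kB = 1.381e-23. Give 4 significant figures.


Step 1: x = Theta_E/T = 889.3/665.8 = 1.336
Step 2: x^2 = 1.784
Step 3: exp(x) = 3.803
Step 4: c_v = 3*1.381e-23*1.784*3.803/(3.803-1)^2 = 3.578e-23

3.578e-23


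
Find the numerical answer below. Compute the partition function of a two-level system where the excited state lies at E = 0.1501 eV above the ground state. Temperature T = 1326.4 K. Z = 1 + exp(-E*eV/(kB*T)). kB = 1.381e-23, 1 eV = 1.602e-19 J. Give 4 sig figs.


Step 1: Compute beta*E = E*eV/(kB*T) = 0.1501*1.602e-19/(1.381e-23*1326.4) = 1.313
Step 2: exp(-beta*E) = exp(-1.313) = 0.2691
Step 3: Z = 1 + 0.2691 = 1.269

1.269


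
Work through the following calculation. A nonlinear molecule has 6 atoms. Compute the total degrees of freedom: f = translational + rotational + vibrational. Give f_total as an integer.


Step 1: Translational DOF = 3
Step 2: Rotational DOF (nonlinear) = 3
Step 3: Vibrational DOF = 3*6 - 6 = 12
Step 4: Total = 3 + 3 + 12 = 18

18


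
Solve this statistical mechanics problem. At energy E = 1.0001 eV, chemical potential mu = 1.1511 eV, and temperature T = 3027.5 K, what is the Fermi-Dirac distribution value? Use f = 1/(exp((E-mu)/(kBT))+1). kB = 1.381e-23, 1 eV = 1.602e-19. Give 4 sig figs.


Step 1: (E - mu) = 1.0001 - 1.1511 = -0.151 eV
Step 2: Convert: (E-mu)*eV = -2.419e-20 J
Step 3: x = (E-mu)*eV/(kB*T) = -0.5786
Step 4: f = 1/(exp(-0.5786)+1) = 0.6407

0.6407


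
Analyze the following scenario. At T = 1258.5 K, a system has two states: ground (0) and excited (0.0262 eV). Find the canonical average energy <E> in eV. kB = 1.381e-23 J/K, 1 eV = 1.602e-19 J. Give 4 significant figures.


Step 1: beta*E = 0.0262*1.602e-19/(1.381e-23*1258.5) = 0.2415
Step 2: exp(-beta*E) = 0.7854
Step 3: <E> = 0.0262*0.7854/(1+0.7854) = 0.01153 eV

0.01153


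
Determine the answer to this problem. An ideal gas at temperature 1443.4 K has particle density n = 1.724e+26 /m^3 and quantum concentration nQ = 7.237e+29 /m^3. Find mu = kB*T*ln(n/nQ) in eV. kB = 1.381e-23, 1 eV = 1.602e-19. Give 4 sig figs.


Step 1: n/nQ = 1.724e+26/7.237e+29 = 0.0002382
Step 2: ln(n/nQ) = -8.342
Step 3: mu = kB*T*ln(n/nQ) = 1.993e-20*-8.342 = -1.663e-19 J
Step 4: Convert to eV: -1.663e-19/1.602e-19 = -1.038 eV

-1.038


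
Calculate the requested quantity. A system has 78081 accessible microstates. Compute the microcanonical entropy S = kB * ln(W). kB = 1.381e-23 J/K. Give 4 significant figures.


Step 1: ln(W) = ln(78081) = 11.27
Step 2: S = kB * ln(W) = 1.381e-23 * 11.27
Step 3: S = 1.556e-22 J/K

1.556e-22


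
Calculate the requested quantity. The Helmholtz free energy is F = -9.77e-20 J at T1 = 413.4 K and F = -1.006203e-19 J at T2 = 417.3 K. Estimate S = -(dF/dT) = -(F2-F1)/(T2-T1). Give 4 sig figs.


Step 1: dF = F2 - F1 = -1.006203e-19 - (-9.77e-20) = -2.9203e-21 J
Step 2: dT = T2 - T1 = 417.3 - 413.4 = 3.9 K
Step 3: S = -dF/dT = -(-2.9203e-21)/3.9 = 7.488e-22 J/K

7.488e-22


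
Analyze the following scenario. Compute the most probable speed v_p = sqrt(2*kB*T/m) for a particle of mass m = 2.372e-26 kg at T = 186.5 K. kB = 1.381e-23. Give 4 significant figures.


Step 1: Numerator = 2*kB*T = 2*1.381e-23*186.5 = 5.151e-21
Step 2: Ratio = 5.151e-21 / 2.372e-26 = 2.172e+05
Step 3: v_p = sqrt(2.172e+05) = 466 m/s

466


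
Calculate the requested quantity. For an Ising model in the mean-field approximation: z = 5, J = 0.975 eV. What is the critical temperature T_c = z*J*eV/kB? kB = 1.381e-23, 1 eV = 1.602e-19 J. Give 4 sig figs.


Step 1: z*J = 5*0.975 = 4.875 eV
Step 2: Convert to Joules: 4.875*1.602e-19 = 7.81e-19 J
Step 3: T_c = 7.81e-19 / 1.381e-23 = 5.655e+04 K

5.655e+04


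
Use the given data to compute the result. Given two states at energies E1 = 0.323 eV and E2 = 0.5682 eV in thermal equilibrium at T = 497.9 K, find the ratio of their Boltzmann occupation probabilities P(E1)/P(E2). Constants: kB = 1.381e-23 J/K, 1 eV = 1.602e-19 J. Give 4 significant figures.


Step 1: Compute energy difference dE = E1 - E2 = 0.323 - 0.5682 = -0.2452 eV
Step 2: Convert to Joules: dE_J = -0.2452 * 1.602e-19 = -3.928e-20 J
Step 3: Compute exponent = -dE_J / (kB * T) = -(-3.928e-20) / (1.381e-23 * 497.9) = 5.713
Step 4: P(E1)/P(E2) = exp(5.713) = 302.7

302.7
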